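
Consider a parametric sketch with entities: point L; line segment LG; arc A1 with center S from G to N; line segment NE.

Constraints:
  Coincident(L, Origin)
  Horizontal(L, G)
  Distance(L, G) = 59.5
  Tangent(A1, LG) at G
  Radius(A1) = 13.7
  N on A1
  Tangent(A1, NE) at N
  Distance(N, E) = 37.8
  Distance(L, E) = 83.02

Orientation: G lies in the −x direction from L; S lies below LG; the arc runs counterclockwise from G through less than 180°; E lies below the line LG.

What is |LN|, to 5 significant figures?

74.753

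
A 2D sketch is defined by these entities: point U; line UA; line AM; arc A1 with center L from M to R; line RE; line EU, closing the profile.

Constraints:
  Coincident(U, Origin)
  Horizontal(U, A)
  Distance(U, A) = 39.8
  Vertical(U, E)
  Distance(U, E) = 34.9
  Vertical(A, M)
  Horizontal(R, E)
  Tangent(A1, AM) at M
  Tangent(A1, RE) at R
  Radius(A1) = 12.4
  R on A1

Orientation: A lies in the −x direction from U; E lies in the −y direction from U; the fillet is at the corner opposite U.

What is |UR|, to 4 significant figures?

44.37

U is at the origin; U and A share the same y with |UA| = 39.8 and A on the −x side, so A = (-39.80, 0.000). UE is vertical with |UE| = 34.9 and E on the −y side, so E = (0.000, -34.90). The virtual corner opposite U is at (-39.80, -34.90). Since A1 is tangent to AM there, LM ⟂ AM and since A1 is tangent to RE there, LR ⟂ RE, with radius 12.4, so the center L sits 12.4 in from both sides at L = (-27.40, -22.50). That places the tangent points at M = (-39.80, -22.50) on AM and R = (-27.40, -34.90) on RE. Then |UR| = |R − U| = 44.37.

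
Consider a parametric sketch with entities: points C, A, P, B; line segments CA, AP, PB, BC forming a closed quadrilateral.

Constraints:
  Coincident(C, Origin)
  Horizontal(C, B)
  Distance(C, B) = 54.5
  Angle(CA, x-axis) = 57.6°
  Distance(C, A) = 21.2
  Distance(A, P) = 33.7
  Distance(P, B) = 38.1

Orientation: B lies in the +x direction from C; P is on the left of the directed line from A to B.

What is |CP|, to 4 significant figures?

53.52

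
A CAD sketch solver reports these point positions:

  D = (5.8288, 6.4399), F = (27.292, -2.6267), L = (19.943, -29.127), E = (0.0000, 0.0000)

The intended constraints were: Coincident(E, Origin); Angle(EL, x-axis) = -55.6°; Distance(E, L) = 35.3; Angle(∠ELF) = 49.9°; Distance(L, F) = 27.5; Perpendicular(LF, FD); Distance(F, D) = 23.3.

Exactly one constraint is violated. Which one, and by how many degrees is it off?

Perpendicular(LF, FD) — off by 7.40°.

E = (0.00, 0.00) ✓; EL at -55.60° ✓; |EL| = 35.30 ✓; ∠ELF = 49.90° ✓; |LF| = 27.50 ✓; ∠(LF, FD) = 82.60° ✗; |FD| = 23.30 ✓.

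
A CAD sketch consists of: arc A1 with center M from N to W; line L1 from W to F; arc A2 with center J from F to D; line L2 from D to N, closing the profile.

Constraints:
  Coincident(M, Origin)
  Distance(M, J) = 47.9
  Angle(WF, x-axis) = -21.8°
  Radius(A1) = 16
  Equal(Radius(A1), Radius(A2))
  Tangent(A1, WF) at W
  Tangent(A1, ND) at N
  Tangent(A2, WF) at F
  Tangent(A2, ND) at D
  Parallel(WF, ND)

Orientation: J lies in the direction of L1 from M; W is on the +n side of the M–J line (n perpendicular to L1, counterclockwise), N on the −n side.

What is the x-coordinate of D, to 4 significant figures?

38.53

Tangency of A1 to both parallel lines with radius 16.0 puts W and N at M ± 16.0·n: W = (5.942, 14.86), N = (-5.942, -14.86). Equal radii place F and D the same way about J: F = J + 16.0·n = (50.42, -2.933), D = J − 16.0·n = (38.53, -32.64). So D.x = 38.53.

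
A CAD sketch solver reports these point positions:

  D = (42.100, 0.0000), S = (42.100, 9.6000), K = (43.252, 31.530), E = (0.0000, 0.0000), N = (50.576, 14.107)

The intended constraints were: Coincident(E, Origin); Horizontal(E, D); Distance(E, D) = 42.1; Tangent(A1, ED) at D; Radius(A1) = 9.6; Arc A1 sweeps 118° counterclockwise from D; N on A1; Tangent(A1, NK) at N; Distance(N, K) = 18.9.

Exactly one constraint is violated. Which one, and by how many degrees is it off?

Tangent(A1, NK) at N — off by 5.20°.

E = (0.00, 0.00) ✓; E.y = 0.00, D.y = 0.00 ✓; |ED| = 42.10 ✓; ∠(SD, DE) = 90.00° ✓; |SD| = 9.600 ✓; bearing(S→N) − bearing(S→D) = 118.0° ✓; |SN| = 9.600 ✓; ∠(SN, NK) = 95.20° ✗; |NK| = 18.90 ✓.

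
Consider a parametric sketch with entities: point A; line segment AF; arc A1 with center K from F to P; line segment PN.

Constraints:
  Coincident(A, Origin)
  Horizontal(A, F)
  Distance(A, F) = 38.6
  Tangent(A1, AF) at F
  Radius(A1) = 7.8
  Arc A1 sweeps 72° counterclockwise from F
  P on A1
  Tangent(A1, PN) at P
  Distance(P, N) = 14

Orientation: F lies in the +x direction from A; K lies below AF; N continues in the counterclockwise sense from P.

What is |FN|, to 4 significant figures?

22.09

On A1, F sits at bearing 90° from K; a 72° counterclockwise sweep puts P at bearing 162°, so P = K + 7.8·(cos 162°, sin 162°) = (31.18, -5.390). Since A1 is tangent to PN there, KP ⟂ PN, so PN runs along (−sin 162°, cos 162°); with |PN| = 14.0, N = (26.86, -18.70). Then |FN| = |N − F| = 22.09.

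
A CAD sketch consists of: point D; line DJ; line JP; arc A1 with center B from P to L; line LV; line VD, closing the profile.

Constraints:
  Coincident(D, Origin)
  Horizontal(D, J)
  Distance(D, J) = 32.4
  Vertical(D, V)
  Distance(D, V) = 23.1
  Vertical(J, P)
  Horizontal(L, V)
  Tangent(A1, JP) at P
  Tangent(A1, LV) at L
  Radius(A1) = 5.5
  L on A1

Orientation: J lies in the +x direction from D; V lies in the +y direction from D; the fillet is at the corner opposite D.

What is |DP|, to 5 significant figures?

36.872

The virtual corner opposite D is at (32.400, 23.100). The tangent condition forces BP to be normal to JP and the tangent condition forces BL to be normal to LV, with radius 5.5, so the center B sits 5.5 in from both sides at B = (26.900, 17.600). That places the tangent points at P = (32.400, 17.600) on JP and L = (26.900, 23.100) on LV. Then |DP| = |P − D| = 36.872.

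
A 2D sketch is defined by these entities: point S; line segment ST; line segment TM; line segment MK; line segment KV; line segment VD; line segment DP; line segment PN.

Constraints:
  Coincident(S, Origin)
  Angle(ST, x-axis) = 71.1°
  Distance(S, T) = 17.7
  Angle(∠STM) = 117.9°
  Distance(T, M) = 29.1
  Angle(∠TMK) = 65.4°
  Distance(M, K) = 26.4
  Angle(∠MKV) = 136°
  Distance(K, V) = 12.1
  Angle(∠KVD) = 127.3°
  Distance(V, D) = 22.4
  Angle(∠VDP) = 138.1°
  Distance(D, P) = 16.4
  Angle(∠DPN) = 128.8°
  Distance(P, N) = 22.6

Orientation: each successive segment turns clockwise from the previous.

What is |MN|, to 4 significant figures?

37.71

S is at the origin; ST runs at 71.1° with length 17.7, so T = (5.733, 16.75). ∠STM = 117.9° gives TM at 9.000° from the x-axis; with |TM| = 29.1, M = (34.48, 21.30). ∠TMK = 65.4° gives MK at -105.6° from the x-axis; with |MK| = 26.4, K = (27.38, -4.130). ∠MKV = 136.0° gives KV at -149.6° from the x-axis; with |KV| = 12.1, V = (16.94, -10.25). ∠KVD = 127.3° gives VD at 157.7° from the x-axis; with |VD| = 22.4, D = (-3.786, -1.753). ∠VDP = 138.1° gives DP at 115.8° from the x-axis; with |DP| = 16.4, P = (-10.92, 13.01). ∠DPN = 128.8° gives PN at 64.60° from the x-axis; with |PN| = 22.6, N = (-1.229, 33.43). Then |MN| = |N − M| = 37.71.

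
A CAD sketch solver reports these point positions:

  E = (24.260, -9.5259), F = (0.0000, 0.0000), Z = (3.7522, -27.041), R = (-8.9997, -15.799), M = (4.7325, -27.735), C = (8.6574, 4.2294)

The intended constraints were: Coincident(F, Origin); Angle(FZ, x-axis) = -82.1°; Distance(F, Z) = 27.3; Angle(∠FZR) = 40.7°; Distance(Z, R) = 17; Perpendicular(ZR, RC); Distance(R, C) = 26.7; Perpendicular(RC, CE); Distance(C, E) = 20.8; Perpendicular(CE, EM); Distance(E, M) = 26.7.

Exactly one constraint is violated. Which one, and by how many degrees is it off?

Perpendicular(CE, EM) — off by 5.60°.

F = (0.00, 0.00) ✓; FZ at -82.10° ✓; |FZ| = 27.30 ✓; ∠FZR = 40.70° ✓; |ZR| = 17.00 ✓; ∠(ZR, RC) = 90.00° ✓; |RC| = 26.70 ✓; ∠(RC, CE) = 90.00° ✓; |CE| = 20.80 ✓; ∠(CE, EM) = 95.60° ✗; |EM| = 26.70 ✓.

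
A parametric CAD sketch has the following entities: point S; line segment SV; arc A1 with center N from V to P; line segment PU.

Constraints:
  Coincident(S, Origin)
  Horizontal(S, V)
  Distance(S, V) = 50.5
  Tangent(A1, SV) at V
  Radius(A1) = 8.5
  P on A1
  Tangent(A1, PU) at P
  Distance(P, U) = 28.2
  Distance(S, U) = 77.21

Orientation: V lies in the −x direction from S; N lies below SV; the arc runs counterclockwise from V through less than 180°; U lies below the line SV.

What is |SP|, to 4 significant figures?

58.13

Checks: |NP| = 8.500 ✓; ∠(NP, PU) = 90.00° ✓; |PU| = 28.20 ✓; |SU| = 77.21 ✓.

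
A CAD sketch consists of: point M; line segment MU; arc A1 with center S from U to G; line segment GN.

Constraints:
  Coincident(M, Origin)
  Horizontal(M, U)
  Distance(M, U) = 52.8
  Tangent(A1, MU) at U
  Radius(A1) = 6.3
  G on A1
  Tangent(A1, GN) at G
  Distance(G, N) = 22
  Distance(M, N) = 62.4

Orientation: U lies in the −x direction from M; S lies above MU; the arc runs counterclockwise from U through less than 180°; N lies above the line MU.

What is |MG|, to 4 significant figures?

47.75

M is at the origin; MU is horizontal with |MU| = 52.8 and U on the −x side, so U = (-52.80, 0.000). A1 meets MU tangentially, so SU is at right angles to MU, so S = U + (0, 6.3) = (-52.80, 6.300). Since SG ⟂ GN (tangency), |SN| = √(6.3² + 22.0²) = 22.88 regardless of where G sits on A1. So N lies on both circle(M, 62.4) and circle(S, 22.88); the above-MU intersection is N = (-55.22, 29.06). G is the foot of the tangent from N: G = (-46.96, 8.666).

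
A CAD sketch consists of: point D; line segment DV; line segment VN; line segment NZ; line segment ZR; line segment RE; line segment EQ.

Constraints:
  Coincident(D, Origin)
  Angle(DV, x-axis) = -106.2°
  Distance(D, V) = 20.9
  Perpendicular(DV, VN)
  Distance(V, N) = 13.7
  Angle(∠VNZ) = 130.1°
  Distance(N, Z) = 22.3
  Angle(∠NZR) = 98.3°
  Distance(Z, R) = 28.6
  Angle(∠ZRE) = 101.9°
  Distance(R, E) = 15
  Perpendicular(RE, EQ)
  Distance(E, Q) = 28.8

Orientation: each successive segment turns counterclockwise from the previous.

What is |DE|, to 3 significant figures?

10.9

D is at the origin; DV runs at -106.2° with length 20.9, so V = (-5.83, -20.1). The perpendicularity gives VN at right angles to DV, so VN runs at -16.2°; with |VN| = 13.7, N = (7.33, -23.9). ∠VNZ = 130.1° gives NZ at 33.7° from the x-axis; with |NZ| = 22.3, Z = (25.9, -11.5). ∠NZR = 98.3° gives ZR at 115° from the x-axis; with |ZR| = 28.6, R = (13.6, 14.3). ∠ZRE = 101.9° gives RE at -166° from the x-axis; with |RE| = 15.0, E = (-0.975, 10.8). Then |DE| = |E − D| = 10.9.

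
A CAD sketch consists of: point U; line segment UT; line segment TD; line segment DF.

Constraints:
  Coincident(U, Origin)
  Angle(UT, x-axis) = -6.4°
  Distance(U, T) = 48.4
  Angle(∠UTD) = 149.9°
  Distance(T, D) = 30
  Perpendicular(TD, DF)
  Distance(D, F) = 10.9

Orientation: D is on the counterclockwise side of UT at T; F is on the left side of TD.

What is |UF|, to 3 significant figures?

73.1

∠UTD = 149.9°, so TD runs at -6.4° + (180° − 149.9°) = 23.7° from the x-axis; with |TD| = 30.0, D = T + 30.0·(cos 23.7°, sin 23.7°) = (75.6, 6.66). TD ⟂ DF; with |DF| = 10.9 on the left of TD, F = D + 10.9·(-0.402, 0.916) = (71.2, 16.6). Then |UF| = |F − U| = 73.1.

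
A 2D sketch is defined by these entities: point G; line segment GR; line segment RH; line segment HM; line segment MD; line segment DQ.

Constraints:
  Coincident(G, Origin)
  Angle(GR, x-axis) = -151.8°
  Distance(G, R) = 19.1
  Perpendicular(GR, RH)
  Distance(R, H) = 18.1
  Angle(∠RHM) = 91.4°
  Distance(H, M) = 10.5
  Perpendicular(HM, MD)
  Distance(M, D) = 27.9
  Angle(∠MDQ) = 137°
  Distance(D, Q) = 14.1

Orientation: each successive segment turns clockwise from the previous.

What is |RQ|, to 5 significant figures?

20.161

The perpendicularity gives MD at right angles to HM, so MD runs at -60.400°; with |MD| = 27.9, D = (-2.4754, -12.147). ∠MDQ = 137.0° gives DQ at -103.40° from the x-axis; with |DQ| = 14.1, Q = (-5.7430, -25.863). Then |RQ| = |Q − R| = 20.161.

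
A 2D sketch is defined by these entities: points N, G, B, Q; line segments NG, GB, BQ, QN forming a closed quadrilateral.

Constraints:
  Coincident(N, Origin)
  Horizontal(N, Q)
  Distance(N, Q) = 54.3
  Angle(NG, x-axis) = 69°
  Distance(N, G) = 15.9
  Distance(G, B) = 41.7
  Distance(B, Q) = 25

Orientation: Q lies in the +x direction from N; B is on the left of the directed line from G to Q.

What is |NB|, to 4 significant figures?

52.15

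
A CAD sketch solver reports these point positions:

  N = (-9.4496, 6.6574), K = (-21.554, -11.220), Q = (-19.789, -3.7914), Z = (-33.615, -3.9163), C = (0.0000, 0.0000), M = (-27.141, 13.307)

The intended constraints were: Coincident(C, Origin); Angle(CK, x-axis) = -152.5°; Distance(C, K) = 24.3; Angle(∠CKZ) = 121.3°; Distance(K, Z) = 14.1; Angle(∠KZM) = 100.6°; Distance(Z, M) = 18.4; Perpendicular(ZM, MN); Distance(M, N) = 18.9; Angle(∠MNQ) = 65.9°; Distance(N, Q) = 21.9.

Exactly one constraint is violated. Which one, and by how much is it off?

Distance(N, Q) = 21.9 — off by 7.20.

C = (0.00, 0.00) ✓; CK at -152.5° ✓; |CK| = 24.30 ✓; ∠CKZ = 121.3° ✓; |KZ| = 14.10 ✓; ∠KZM = 100.6° ✓; |ZM| = 18.40 ✓; ∠(ZM, MN) = 90.00° ✓; |MN| = 18.90 ✓; ∠MNQ = 65.90° ✓; |NQ| = 14.70 ✗.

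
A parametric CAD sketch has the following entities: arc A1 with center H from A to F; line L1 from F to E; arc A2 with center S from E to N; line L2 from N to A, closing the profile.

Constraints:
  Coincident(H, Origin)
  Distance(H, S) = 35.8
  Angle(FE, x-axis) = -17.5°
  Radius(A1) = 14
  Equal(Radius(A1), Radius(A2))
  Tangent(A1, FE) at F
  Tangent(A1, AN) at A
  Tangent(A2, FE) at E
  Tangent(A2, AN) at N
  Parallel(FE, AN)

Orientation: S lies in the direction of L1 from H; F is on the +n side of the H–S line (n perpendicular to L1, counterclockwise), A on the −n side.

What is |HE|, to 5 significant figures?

38.440

Tangency of A1 to both parallel lines with radius 14.0 puts F and A at H ± 14.0·n: F = (4.2099, 13.352), A = (-4.2099, -13.352). Equal radii place E and N the same way about S: E = S + 14.0·n = (38.353, 2.5868), N = S − 14.0·n = (29.933, -24.117). Then |HE| = |E − H| = 38.440.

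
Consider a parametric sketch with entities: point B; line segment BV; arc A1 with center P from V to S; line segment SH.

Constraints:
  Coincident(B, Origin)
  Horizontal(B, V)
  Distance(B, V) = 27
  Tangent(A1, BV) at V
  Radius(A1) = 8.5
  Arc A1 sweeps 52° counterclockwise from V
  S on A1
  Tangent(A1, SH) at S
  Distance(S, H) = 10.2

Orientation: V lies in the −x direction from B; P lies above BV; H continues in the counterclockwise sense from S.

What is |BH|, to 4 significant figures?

18.01

On A1, V sits at bearing -90° from P; a 52° counterclockwise sweep puts S at bearing -38°, so S = P + 8.5·(cos -38°, sin -38°) = (-20.30, 3.267). A1 meets SH tangentially, so PS is at right angles to SH, so SH runs along (−sin -38°, cos -38°); with |SH| = 10.2, H = (-14.02, 11.30). Then |BH| = |H − B| = 18.01.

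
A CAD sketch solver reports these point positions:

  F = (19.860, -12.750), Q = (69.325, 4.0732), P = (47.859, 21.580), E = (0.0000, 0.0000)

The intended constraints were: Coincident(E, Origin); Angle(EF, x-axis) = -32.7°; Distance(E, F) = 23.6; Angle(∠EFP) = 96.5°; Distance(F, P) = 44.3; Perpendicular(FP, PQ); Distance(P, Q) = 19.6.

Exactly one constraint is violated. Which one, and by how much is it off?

Distance(P, Q) = 19.6 — off by 8.10.

E = (0.00, 0.00) ✓; EF at -32.70° ✓; |EF| = 23.60 ✓; ∠EFP = 96.50° ✓; |FP| = 44.30 ✓; ∠(FP, PQ) = 90.00° ✓; |PQ| = 27.70 ✗.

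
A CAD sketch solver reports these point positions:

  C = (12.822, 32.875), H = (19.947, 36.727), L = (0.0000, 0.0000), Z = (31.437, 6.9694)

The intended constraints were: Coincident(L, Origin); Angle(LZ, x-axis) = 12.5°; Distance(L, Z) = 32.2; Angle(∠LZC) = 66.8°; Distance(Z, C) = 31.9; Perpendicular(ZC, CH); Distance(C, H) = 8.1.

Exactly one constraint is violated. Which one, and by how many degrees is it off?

Perpendicular(ZC, CH) — off by 7.30°.

L = (0.00, 0.00) ✓; LZ at 12.50° ✓; |LZ| = 32.20 ✓; ∠LZC = 66.80° ✓; |ZC| = 31.90 ✓; ∠(ZC, CH) = 97.30° ✗; |CH| = 8.100 ✓.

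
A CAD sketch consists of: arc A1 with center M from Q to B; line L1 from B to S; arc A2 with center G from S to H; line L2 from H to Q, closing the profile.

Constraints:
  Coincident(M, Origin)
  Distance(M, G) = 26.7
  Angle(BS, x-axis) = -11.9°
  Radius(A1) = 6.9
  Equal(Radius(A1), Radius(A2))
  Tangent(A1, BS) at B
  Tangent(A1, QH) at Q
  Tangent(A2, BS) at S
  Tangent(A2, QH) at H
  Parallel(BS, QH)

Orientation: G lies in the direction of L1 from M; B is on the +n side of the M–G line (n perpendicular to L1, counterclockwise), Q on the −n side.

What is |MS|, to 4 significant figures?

27.58

The slot axis is L1's direction at -11.9°, so u = (cos -11.9°, sin -11.9°) = (0.9785, -0.2062) and n = (−sin -11.9°, cos -11.9°) = (0.2062, 0.9785). M is at the origin and G lies 26.7 along u from M, so G = 26.7·u = (26.13, -5.506). Tangency of A1 to both parallel lines with radius 6.9 puts B and Q at M ± 6.9·n: B = (1.423, 6.752), Q = (-1.423, -6.752). Equal radii place S and H the same way about G: S = G + 6.9·n = (27.55, 1.246), H = G − 6.9·n = (24.70, -12.26). Then |MS| = |S − M| = 27.58.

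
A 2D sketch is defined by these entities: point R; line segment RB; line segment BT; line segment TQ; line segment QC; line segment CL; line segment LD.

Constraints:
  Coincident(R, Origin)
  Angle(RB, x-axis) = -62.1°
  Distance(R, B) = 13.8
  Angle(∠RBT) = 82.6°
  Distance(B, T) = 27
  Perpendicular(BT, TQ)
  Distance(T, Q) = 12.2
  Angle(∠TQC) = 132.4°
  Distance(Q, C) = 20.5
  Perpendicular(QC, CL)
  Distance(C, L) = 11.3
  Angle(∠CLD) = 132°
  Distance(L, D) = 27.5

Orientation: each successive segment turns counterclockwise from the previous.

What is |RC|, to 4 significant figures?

15.93

R is at the origin; RB runs at -62.1° with length 13.8, so B = (6.457, -12.20). ∠RBT = 82.6° gives BT at 35.30° from the x-axis; with |BT| = 27.0, T = (28.49, 3.406). BT ⟂ TQ, so TQ runs at 125.3°; with |TQ| = 12.2, Q = (21.44, 13.36). ∠TQC = 132.4° gives QC at 172.9° from the x-axis; with |QC| = 20.5, C = (1.100, 15.90). Then |RC| = |C − R| = 15.93.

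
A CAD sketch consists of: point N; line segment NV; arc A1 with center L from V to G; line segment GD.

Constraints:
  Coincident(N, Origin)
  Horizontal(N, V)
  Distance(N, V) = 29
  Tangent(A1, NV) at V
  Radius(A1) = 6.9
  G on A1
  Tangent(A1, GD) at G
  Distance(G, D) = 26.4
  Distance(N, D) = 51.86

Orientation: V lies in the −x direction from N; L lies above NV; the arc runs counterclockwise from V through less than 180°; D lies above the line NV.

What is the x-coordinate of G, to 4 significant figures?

-23.85

Checks: |NV| = 29.00 ✓; |LG| = 6.900 ✓; ∠(LG, GD) = 90.00° ✓; |GD| = 26.40 ✓; |ND| = 51.86 ✓.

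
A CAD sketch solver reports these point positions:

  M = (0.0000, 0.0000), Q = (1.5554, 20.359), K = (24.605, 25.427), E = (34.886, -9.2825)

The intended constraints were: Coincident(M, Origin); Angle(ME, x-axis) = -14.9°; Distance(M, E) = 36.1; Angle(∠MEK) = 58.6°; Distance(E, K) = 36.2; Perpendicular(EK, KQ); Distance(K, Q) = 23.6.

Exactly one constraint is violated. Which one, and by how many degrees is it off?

Perpendicular(EK, KQ) — off by 4.10°.

M = (0.00, 0.00) ✓; ME at -14.90° ✓; |ME| = 36.10 ✓; ∠MEK = 58.60° ✓; |EK| = 36.20 ✓; ∠(EK, KQ) = 85.90° ✗; |KQ| = 23.60 ✓.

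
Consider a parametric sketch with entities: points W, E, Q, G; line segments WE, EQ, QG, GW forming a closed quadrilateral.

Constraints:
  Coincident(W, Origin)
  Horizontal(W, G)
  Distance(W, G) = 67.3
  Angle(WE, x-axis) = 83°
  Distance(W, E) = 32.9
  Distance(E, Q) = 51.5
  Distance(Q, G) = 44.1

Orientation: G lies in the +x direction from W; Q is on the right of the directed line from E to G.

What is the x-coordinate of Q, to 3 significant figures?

25.5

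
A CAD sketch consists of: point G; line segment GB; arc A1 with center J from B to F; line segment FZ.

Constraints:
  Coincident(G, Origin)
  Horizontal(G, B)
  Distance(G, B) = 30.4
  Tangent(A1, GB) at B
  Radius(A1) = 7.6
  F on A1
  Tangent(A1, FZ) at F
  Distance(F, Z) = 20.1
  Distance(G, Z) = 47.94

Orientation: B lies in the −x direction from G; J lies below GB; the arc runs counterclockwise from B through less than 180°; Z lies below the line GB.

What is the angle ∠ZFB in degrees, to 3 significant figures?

137°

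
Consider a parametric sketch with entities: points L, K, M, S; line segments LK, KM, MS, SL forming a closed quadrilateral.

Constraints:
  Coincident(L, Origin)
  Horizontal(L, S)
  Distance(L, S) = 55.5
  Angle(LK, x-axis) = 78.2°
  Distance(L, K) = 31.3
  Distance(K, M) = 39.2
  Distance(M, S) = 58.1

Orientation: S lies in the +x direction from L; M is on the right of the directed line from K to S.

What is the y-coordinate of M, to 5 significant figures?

-7.6293

Checks: |KM| = 39.20 ✓; |MS| = 58.10 ✓.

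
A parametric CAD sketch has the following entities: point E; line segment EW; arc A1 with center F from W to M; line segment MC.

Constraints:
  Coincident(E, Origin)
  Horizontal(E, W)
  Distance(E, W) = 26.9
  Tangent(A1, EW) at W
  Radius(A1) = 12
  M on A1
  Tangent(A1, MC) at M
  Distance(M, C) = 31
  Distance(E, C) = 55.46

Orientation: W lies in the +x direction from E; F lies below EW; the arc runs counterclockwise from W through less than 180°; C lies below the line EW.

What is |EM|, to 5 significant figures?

24.712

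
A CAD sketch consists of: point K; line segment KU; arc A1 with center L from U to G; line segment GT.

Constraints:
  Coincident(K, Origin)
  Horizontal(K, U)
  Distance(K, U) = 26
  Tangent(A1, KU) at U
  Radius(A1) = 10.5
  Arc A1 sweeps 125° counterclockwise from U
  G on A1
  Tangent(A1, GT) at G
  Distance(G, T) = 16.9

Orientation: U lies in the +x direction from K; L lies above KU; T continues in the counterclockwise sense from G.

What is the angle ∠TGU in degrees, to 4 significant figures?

117.5°

K is at the origin; KU is horizontal with |KU| = 26.0 and U on the +x side, so U = (26.00, 0.000). The tangent condition forces LU to be normal to KU, so L = U + (0, 10.5) = (26.00, 10.50). On A1, U sits at bearing -90° from L; a 125° counterclockwise sweep puts G at bearing 35°, so G = L + 10.5·(cos 35°, sin 35°) = (34.60, 16.52). The tangent condition forces LG to be normal to GT, so GT runs along (−sin 35°, cos 35°); with |GT| = 16.9, T = (24.91, 30.37). Then cos ∠TGU = GT·GU / (|GT||GU|), giving 117.5°.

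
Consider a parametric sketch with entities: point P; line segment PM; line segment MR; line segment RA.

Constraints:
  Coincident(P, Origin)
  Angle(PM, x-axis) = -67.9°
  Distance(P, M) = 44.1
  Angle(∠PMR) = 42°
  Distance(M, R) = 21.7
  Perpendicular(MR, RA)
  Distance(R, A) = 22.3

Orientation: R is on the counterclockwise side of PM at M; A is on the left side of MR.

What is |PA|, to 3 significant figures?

13.2

∠PMR = 42.0°, so MR runs at -67.9° + (180° − 42.0°) = 70.1° from the x-axis; with |MR| = 21.7, R = M + 21.7·(cos 70.1°, sin 70.1°) = (24.0, -20.5). MR is perpendicular to RA; with |RA| = 22.3 on the left of MR, A = R + 22.3·(-0.940, 0.340) = (3.01, -12.9). Then |PA| = |A − P| = 13.2.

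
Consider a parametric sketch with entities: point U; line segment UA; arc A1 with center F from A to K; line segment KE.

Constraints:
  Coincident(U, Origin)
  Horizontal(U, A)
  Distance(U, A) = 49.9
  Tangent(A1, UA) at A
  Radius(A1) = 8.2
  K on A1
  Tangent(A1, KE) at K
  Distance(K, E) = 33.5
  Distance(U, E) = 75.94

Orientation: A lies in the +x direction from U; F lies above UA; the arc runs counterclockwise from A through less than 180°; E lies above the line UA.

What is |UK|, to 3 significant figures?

58.3

Checks: |FK| = 8.200 ✓; ∠(FK, KE) = 90.00° ✓; |KE| = 33.50 ✓; |UE| = 75.94 ✓.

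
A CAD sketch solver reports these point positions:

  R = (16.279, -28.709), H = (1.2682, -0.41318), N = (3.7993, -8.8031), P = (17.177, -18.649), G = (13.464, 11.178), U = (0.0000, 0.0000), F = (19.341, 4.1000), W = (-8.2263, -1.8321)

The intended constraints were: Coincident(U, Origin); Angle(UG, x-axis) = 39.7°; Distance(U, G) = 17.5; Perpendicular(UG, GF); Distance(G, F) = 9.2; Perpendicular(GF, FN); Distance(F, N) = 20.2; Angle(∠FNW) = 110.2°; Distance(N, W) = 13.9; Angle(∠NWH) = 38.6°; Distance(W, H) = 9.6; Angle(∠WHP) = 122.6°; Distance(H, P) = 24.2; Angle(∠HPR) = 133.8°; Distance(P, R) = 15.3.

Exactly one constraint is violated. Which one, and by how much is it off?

Distance(P, R) = 15.3 — off by 5.20.

U = (0.00, 0.00) ✓; UG at 39.70° ✓; |UG| = 17.50 ✓; ∠(UG, GF) = 90.00° ✓; |GF| = 9.200 ✓; ∠(GF, FN) = 90.00° ✓; |FN| = 20.20 ✓; ∠FNW = 110.2° ✓; |NW| = 13.90 ✓; ∠NWH = 38.60° ✓; |WH| = 9.600 ✓; ∠WHP = 122.6° ✓; |HP| = 24.20 ✓; ∠HPR = 133.8° ✓; |PR| = 10.10 ✗.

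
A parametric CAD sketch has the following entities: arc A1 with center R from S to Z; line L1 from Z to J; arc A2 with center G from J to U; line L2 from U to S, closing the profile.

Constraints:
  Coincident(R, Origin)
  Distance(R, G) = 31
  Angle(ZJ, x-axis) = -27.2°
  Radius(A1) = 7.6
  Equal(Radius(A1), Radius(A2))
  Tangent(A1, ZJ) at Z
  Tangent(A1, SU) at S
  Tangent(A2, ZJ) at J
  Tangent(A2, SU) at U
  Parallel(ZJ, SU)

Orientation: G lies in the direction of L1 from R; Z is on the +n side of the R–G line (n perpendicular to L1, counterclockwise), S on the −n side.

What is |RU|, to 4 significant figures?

31.92

The slot axis is L1's direction at -27.2°, so u = (cos -27.2°, sin -27.2°) = (0.8894, -0.4571) and n = (−sin -27.2°, cos -27.2°) = (0.4571, 0.8894). R is at the origin and G lies 31.0 along u from R, so G = 31.0·u = (27.57, -14.17). Tangency of A1 to both parallel lines with radius 7.6 puts Z and S at R ± 7.6·n: Z = (3.474, 6.760), S = (-3.474, -6.760). Equal radii place J and U the same way about G: J = G + 7.6·n = (31.05, -7.410), U = G − 7.6·n = (24.10, -20.93). Then |RU| = |U − R| = 31.92.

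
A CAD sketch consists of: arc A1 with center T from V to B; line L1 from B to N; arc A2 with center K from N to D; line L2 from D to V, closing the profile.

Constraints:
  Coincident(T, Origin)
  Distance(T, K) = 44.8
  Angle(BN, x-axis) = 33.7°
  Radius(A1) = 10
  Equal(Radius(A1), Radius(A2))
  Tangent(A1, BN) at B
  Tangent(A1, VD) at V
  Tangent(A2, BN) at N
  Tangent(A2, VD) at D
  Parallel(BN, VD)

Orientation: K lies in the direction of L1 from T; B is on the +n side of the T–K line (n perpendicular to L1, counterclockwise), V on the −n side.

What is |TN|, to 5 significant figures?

45.903

The slot axis is L1's direction at 33.7°, so u = (cos 33.7°, sin 33.7°) = (0.83195, 0.55484) and n = (−sin 33.7°, cos 33.7°) = (-0.55484, 0.83195). T is at the origin and K lies 44.8 along u from T, so K = 44.8·u = (37.272, 24.857). Tangency of A1 to both parallel lines with radius 10.0 puts B and V at T ± 10.0·n: B = (-5.5484, 8.3195), V = (5.5484, -8.3195). Equal radii place N and D the same way about K: N = K + 10.0·n = (31.723, 33.177), D = K − 10.0·n = (42.820, 16.537). Then |TN| = |N − T| = 45.903.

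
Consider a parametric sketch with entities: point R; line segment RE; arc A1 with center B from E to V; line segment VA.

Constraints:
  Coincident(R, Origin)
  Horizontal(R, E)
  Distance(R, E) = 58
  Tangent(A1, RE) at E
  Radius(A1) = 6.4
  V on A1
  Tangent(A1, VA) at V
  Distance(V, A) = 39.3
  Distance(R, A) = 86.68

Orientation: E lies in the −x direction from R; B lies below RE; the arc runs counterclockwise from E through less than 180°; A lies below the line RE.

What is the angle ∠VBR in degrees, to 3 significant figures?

156°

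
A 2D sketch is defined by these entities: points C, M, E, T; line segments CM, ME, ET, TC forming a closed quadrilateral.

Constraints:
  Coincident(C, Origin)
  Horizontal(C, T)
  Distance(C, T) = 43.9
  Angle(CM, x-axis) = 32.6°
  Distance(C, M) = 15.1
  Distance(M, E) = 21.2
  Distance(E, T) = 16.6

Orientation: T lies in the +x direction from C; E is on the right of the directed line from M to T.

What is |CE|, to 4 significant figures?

29.09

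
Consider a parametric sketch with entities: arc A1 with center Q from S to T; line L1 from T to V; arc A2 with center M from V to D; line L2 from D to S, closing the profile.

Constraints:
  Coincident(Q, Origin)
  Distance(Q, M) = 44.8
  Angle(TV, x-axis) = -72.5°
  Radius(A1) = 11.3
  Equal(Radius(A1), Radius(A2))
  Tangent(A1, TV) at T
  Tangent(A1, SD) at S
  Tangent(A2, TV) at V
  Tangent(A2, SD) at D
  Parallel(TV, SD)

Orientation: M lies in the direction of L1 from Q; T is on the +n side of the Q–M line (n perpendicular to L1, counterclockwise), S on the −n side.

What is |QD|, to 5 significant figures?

46.203

The slot axis is L1's direction at -72.5°, so u = (cos -72.5°, sin -72.5°) = (0.30071, -0.95372) and n = (−sin -72.5°, cos -72.5°) = (0.95372, 0.30071). Q is at the origin and M lies 44.8 along u from Q, so M = 44.8·u = (13.472, -42.727). Tangency of A1 to both parallel lines with radius 11.3 puts T and S at Q ± 11.3·n: T = (10.777, 3.3980), S = (-10.777, -3.3980). Equal radii place V and D the same way about M: V = M + 11.3·n = (24.249, -39.329), D = M − 11.3·n = (2.6946, -46.124). Then |QD| = |D − Q| = 46.203.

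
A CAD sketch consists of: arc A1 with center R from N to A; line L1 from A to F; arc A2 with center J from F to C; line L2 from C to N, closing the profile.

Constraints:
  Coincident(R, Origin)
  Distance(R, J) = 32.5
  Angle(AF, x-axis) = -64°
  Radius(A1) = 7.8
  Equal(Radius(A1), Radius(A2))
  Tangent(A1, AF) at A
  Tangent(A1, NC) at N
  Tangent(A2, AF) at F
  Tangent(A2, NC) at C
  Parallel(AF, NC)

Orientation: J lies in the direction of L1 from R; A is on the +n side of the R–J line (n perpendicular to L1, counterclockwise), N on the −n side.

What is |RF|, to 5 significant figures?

33.423

The slot axis is L1's direction at -64.0°, so u = (cos -64.0°, sin -64.0°) = (0.43837, -0.89879) and n = (−sin -64.0°, cos -64.0°) = (0.89879, 0.43837). R is at the origin and J lies 32.5 along u from R, so J = 32.5·u = (14.247, -29.211). Tangency of A1 to both parallel lines with radius 7.8 puts A and N at R ± 7.8·n: A = (7.0106, 3.4193), N = (-7.0106, -3.4193). Equal radii place F and C the same way about J: F = J + 7.8·n = (21.258, -25.792), C = J − 7.8·n = (7.2365, -32.630). Then |RF| = |F − R| = 33.423.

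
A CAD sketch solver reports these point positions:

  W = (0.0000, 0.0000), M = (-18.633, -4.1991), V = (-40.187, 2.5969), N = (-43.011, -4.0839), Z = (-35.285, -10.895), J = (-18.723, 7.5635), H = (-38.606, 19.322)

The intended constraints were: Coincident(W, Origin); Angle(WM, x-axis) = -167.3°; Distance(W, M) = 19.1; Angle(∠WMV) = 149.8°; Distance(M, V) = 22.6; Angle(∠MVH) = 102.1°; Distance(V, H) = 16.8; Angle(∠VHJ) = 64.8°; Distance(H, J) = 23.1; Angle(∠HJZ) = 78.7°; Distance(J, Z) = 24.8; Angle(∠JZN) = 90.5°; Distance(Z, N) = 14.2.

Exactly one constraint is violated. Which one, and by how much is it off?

Distance(Z, N) = 14.2 — off by 3.90.

W = (0.00, 0.00) ✓; WM at -167.3° ✓; |WM| = 19.10 ✓; ∠WMV = 149.8° ✓; |MV| = 22.60 ✓; ∠MVH = 102.1° ✓; |VH| = 16.80 ✓; ∠VHJ = 64.80° ✓; |HJ| = 23.10 ✓; ∠HJZ = 78.70° ✓; |JZ| = 24.80 ✓; ∠JZN = 90.50° ✓; |ZN| = 10.30 ✗.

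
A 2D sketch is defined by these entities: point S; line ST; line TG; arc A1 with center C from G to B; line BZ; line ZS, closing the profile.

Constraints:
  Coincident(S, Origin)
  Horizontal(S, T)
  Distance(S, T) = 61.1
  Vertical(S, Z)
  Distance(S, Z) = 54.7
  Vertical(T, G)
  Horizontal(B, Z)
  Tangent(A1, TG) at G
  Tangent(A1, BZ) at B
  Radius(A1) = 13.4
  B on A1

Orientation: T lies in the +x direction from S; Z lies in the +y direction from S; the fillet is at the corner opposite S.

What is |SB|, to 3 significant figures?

72.6

The virtual corner opposite S is at (61.1, 54.7). The tangent condition forces CG to be normal to TG and the tangent condition forces CB to be normal to BZ, with radius 13.4, so the center C sits 13.4 in from both sides at C = (47.7, 41.3). That places the tangent points at G = (61.1, 41.3) on TG and B = (47.7, 54.7) on BZ. Then |SB| = |B − S| = 72.6.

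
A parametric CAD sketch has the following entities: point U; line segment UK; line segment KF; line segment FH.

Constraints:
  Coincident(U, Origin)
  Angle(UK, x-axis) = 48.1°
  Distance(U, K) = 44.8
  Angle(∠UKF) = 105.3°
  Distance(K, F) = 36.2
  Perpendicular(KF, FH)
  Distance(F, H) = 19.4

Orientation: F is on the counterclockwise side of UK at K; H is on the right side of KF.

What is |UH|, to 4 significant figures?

78.91

U is at the origin; UK runs at 48.1° with length 44.8, so K = 44.8·(cos 48.1°, sin 48.1°) = (29.92, 33.35). ∠UKF = 105.3°, so KF runs at 48.1° + (180° − 105.3°) = 122.8° from the x-axis; with |KF| = 36.2, F = K + 36.2·(cos 122.8°, sin 122.8°) = (10.31, 63.77). KF is perpendicular to FH; with |FH| = 19.4 on the right of KF, H = F + 19.4·(0.8406, 0.5417) = (26.62, 74.28). Then |UH| = |H − U| = 78.91.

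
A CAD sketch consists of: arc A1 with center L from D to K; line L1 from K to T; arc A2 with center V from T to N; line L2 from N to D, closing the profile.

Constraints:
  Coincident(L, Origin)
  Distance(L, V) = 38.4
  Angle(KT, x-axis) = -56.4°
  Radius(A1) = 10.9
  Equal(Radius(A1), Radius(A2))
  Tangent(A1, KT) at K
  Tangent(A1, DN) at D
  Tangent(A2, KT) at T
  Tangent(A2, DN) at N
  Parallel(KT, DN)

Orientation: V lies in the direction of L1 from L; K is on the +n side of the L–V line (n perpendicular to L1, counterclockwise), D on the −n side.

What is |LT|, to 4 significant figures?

39.92

The slot axis is L1's direction at -56.4°, so u = (cos -56.4°, sin -56.4°) = (0.5534, -0.8329) and n = (−sin -56.4°, cos -56.4°) = (0.8329, 0.5534). L is at the origin and V lies 38.4 along u from L, so V = 38.4·u = (21.25, -31.98). Tangency of A1 to both parallel lines with radius 10.9 puts K and D at L ± 10.9·n: K = (9.079, 6.032), D = (-9.079, -6.032). Equal radii place T and N the same way about V: T = V + 10.9·n = (30.33, -25.95), N = V − 10.9·n = (12.17, -38.02). Then |LT| = |T − L| = 39.92.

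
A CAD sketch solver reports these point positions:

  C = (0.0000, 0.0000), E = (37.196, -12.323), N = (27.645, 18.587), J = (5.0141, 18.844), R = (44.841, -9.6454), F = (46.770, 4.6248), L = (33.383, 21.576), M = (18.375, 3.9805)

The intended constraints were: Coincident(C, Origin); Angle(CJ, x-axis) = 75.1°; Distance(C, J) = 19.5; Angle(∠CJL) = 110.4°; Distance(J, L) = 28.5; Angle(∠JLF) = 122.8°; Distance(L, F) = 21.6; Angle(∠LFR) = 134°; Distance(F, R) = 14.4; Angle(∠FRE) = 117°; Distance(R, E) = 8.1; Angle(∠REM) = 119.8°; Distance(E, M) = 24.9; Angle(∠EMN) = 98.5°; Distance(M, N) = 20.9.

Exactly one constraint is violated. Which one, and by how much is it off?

Distance(M, N) = 20.9 — off by 3.60.

C = (0.00, 0.00) ✓; CJ at 75.10° ✓; |CJ| = 19.50 ✓; ∠CJL = 110.4° ✓; |JL| = 28.50 ✓; ∠JLF = 122.8° ✓; |LF| = 21.60 ✓; ∠LFR = 134.0° ✓; |FR| = 14.40 ✓; ∠FRE = 117.0° ✓; |RE| = 8.100 ✓; ∠REM = 119.8° ✓; |EM| = 24.90 ✓; ∠EMN = 98.50° ✓; |MN| = 17.30 ✗.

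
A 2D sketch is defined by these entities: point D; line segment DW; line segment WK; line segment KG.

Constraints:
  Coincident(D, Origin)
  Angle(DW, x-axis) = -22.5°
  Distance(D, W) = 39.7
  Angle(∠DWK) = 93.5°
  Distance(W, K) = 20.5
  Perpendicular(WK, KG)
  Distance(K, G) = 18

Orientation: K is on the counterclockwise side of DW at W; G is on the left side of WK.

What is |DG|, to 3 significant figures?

31.5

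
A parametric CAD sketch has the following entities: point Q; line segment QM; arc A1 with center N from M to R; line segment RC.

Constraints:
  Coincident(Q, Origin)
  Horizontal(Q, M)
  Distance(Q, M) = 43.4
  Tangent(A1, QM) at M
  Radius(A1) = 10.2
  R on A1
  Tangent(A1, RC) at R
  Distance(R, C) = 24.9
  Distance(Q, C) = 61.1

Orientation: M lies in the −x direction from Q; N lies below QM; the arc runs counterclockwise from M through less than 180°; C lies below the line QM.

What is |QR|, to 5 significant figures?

54.772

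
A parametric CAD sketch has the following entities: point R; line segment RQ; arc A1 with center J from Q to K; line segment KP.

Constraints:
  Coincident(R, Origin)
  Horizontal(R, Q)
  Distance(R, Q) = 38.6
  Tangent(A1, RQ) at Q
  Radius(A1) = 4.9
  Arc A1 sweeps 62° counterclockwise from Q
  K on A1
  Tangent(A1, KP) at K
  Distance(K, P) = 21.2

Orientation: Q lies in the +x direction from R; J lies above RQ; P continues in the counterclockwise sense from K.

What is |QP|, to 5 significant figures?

25.658

R is at the origin; RQ is horizontal with |RQ| = 38.6 and Q on the +x side, so Q = (38.600, 0.0000). Since A1 is tangent to RQ there, JQ ⟂ RQ, so J = Q + (0, 4.9) = (38.600, 4.9000). On A1, Q sits at bearing -90° from J; a 62° counterclockwise sweep puts K at bearing -28°, so K = J + 4.9·(cos -28°, sin -28°) = (42.926, 2.5996). Tangency of A1 to KP means the radius JK is perpendicular to KP, so KP runs along (−sin -28°, cos -28°); with |KP| = 21.2, P = (52.879, 21.318). Then |QP| = |P − Q| = 25.658.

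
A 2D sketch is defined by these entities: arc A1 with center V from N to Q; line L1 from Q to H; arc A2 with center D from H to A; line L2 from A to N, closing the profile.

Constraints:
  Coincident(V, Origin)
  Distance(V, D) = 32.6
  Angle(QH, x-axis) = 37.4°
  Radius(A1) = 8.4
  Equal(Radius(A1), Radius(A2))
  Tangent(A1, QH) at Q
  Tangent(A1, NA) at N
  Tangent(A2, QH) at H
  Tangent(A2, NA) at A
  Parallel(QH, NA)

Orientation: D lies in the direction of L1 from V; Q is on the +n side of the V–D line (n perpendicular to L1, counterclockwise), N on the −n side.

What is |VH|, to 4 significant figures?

33.66

The slot axis is L1's direction at 37.4°, so u = (cos 37.4°, sin 37.4°) = (0.7944, 0.6074) and n = (−sin 37.4°, cos 37.4°) = (-0.6074, 0.7944). V is at the origin and D lies 32.6 along u from V, so D = 32.6·u = (25.90, 19.80). Tangency of A1 to both parallel lines with radius 8.4 puts Q and N at V ± 8.4·n: Q = (-5.102, 6.673), N = (5.102, -6.673). Equal radii place H and A the same way about D: H = D + 8.4·n = (20.80, 26.47), A = D − 8.4·n = (31.00, 13.13). Then |VH| = |H − V| = 33.66.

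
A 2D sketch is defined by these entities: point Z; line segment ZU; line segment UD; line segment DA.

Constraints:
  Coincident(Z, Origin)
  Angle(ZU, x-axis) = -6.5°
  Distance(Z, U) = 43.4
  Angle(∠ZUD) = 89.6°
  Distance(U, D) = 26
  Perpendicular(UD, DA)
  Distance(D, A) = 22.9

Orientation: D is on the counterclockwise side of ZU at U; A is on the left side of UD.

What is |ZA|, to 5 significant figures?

32.872

Z is at the origin; ZU runs at -6.5° with length 43.4, so U = 43.4·(cos -6.5°, sin -6.5°) = (43.121, -4.9130). ∠ZUD = 89.6°, so UD runs at -6.5° + (180° − 89.6°) = 83.900° from the x-axis; with |UD| = 26.0, D = U + 26.0·(cos 83.900°, sin 83.900°) = (45.884, 20.940). UD ⟂ DA; with |DA| = 22.9 on the left of UD, A = D + 22.9·(-0.99434, 0.10626) = (23.114, 23.373). Then |ZA| = |A − Z| = 32.872.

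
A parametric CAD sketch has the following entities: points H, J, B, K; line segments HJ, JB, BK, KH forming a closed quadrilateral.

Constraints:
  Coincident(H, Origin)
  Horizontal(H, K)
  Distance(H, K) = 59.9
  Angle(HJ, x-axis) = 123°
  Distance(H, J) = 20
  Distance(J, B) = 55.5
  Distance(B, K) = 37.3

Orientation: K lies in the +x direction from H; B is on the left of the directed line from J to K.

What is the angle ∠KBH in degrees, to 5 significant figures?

80.401°

H is at the origin; HK is horizontal with |HK| = 59.9 and K in +x, so K = (59.9, 0). HJ runs at 123.0° with |HJ| = 20.0, so J = (-10.893, 16.773). B is determined by |JB| = 55.5 and |BK| = 37.3 together: it lies at the intersection of circle(J, 55.5) and circle(K, 37.3). With |JK| = 72.753, the foot of the radical line on JK is 47.984 from J and the perpendicular offset is √(55.5² − 47.984²) = 27.889. Taking the left-of-JK solution: B = (42.228, 32.848).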